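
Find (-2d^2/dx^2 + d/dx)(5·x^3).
15 x \left(x - 4\right)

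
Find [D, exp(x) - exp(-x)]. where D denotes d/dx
2 \cosh{\left(x \right)}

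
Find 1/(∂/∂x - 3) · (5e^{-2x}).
- e^{- 2 x}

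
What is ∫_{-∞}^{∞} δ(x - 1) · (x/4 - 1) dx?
- \frac{3}{4}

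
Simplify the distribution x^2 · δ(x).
0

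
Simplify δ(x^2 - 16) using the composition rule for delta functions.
\frac{\delta(x - 4) + \delta(x + 4)}{8}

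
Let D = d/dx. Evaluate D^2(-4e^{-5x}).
- 100 e^{- 5 x}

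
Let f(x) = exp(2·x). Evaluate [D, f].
2 e^{2 x}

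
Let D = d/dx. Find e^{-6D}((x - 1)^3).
x^{3} - 21 x^{2} + 147 x - 343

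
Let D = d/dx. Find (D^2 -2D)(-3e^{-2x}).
- 24 e^{- 2 x}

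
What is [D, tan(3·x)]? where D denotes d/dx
\frac{3}{\cos^{2}{\left(3 x \right)}}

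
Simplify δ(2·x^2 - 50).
\frac{\delta(x - 5) + \delta(x + 5)}{20}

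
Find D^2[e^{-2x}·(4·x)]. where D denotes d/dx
16 \left(x - 1\right) e^{- 2 x}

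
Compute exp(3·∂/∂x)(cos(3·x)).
\cos{\left(3 x + 9 \right)}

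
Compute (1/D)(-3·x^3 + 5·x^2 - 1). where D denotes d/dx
- \frac{3 x^{4}}{4} + \frac{5 x^{3}}{3} - x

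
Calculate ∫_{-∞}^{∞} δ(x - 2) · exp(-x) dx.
e^{-2}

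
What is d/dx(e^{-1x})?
- e^{- x}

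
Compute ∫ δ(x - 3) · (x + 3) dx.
6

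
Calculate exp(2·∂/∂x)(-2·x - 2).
- 2 x - 6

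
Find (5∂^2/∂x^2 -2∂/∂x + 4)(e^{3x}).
43 e^{3 x}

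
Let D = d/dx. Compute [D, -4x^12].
- 48 x^{11}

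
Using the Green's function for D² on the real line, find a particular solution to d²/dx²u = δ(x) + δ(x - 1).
\frac{|x|}{2} + \frac{|x - 1|}{2}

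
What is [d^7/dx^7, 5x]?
35\frac{d^{6}}{dx^{6}}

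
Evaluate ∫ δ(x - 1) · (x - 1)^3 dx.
0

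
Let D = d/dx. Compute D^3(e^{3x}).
27 e^{3 x}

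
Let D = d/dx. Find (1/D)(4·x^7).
\frac{x^{8}}{2}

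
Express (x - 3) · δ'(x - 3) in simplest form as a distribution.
-\delta(x - 3)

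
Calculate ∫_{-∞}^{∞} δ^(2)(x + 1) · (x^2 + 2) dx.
2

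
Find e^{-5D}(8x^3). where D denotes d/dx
8 x^{3} - 120 x^{2} + 600 x - 1000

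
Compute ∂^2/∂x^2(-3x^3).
- 18 x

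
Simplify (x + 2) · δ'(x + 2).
-\delta(x + 2)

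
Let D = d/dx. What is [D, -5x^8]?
- 40 x^{7}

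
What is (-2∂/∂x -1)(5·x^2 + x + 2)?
- 5 x^{2} - 21 x - 4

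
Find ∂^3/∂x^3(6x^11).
5940 x^{8}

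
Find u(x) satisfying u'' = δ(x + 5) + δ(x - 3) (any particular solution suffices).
\frac{|x + 5|}{2} + \frac{|x - 3|}{2}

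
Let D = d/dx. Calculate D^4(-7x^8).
- 11760 x^{4}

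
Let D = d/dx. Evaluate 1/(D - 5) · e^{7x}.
\frac{e^{7 x}}{2}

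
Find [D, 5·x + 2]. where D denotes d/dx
5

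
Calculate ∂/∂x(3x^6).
18 x^{5}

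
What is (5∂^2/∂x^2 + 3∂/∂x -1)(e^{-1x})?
e^{- x}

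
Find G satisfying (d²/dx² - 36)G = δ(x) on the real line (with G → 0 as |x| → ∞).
-\frac{e^{-6|x|}}{12}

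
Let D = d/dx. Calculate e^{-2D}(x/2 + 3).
\frac{x}{2} + 2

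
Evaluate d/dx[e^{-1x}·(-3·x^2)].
3 x \left(x - 2\right) e^{- x}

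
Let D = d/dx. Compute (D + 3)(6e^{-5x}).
- 12 e^{- 5 x}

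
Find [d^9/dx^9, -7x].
-63\frac{d^{8}}{dx^{8}}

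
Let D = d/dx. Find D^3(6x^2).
0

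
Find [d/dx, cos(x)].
- \sin{\left(x \right)}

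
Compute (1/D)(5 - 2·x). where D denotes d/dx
- x^{2} + 5 x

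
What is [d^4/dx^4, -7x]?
-28\frac{d^{3}}{dx^{3}}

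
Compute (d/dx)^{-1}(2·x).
x^{2}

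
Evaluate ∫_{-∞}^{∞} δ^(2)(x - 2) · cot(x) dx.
\frac{2 \cot{\left(2 \right)}}{\sin^{2}{\left(2 \right)}}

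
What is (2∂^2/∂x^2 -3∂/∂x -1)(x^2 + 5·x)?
- x^{2} - 11 x - 11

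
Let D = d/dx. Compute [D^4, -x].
-4D^{3}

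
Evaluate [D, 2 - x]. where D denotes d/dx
-1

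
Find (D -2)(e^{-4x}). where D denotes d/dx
- 6 e^{- 4 x}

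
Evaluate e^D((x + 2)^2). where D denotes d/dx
x^{2} + 6 x + 9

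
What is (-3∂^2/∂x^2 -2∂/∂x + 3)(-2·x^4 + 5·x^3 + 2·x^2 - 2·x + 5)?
- 6 x^{4} + 31 x^{3} + 48 x^{2} - 104 x + 7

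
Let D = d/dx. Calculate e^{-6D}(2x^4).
2 x^{4} - 48 x^{3} + 432 x^{2} - 1728 x + 2592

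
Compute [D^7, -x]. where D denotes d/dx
-7D^{6}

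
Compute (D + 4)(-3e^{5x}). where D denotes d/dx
- 27 e^{5 x}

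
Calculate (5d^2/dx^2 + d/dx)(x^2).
2 x + 10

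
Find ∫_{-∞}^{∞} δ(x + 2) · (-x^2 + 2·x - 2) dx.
-10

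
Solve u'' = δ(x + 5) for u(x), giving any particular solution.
\frac{|x + 5|}{2}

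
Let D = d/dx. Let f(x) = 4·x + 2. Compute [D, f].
4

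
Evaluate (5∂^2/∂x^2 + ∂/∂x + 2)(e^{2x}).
24 e^{2 x}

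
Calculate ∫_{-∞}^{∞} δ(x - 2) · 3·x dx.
6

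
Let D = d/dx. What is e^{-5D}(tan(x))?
\tan{\left(x - 5 \right)}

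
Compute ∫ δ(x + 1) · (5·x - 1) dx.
-6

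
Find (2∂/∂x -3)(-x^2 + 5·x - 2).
3 x^{2} - 19 x + 16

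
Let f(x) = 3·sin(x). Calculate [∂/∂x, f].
3 \cos{\left(x \right)}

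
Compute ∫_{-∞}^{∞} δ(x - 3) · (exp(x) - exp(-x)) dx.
2 \sinh{\left(3 \right)}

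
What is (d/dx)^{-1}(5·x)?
\frac{5 x^{2}}{2}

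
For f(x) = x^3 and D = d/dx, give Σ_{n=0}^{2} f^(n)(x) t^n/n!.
x \left(3 t^{2} + 3 t x + x^{2}\right)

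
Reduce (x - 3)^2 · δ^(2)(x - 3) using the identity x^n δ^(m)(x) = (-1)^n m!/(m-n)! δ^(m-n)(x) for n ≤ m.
2\delta(x - 3)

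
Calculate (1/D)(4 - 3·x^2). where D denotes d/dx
- x^{3} + 4 x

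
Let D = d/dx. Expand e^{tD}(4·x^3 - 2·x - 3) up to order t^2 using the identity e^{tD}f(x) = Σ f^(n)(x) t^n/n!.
12 t^{2} x + 2 t \left(6 x^{2} - 1\right) + 4 x^{3} - 2 x - 3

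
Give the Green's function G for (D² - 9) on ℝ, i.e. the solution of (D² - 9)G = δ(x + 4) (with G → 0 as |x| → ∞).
-\frac{e^{-3|x + 4|}}{6}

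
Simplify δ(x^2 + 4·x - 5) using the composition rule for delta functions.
\frac{\delta(x + 5) + \delta(x - 1)}{6}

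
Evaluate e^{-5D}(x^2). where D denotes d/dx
x^{2} - 10 x + 25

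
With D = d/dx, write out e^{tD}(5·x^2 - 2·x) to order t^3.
5 t^{2} + 2 t \left(5 x - 1\right) + 5 x^{2} - 2 x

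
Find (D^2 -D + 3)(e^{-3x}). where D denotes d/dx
15 e^{- 3 x}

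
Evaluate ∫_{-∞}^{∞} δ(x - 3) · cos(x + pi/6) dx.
\cos{\left(\frac{\pi}{6} + 3 \right)}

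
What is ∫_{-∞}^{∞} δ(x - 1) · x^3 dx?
1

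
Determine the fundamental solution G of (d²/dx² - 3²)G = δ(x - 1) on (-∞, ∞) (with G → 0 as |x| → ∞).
-\frac{e^{-3|x - 1|}}{6}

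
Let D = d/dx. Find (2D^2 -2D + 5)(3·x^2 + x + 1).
15 x^{2} - 7 x + 15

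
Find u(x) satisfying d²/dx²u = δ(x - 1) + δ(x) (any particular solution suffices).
\frac{|x - 1|}{2} + \frac{|x|}{2}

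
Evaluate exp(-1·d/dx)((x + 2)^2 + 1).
x^{2} + 2 x + 2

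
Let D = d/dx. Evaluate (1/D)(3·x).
\frac{3 x^{2}}{2}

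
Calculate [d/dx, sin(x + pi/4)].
\cos{\left(x + \frac{\pi}{4} \right)}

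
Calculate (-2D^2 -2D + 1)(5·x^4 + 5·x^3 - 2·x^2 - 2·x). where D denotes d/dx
5 x^{4} - 35 x^{3} - 152 x^{2} - 54 x + 12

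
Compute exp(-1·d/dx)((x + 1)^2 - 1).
x^{2} - 1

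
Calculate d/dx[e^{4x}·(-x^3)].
x^{2} \left(- 4 x - 3\right) e^{4 x}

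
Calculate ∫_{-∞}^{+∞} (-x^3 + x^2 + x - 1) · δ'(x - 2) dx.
7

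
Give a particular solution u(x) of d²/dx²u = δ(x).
\frac{|x|}{2}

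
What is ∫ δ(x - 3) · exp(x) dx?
e^{3}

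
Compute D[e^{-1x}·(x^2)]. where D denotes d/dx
x \left(2 - x\right) e^{- x}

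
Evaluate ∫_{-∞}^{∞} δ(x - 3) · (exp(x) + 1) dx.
1 + e^{3}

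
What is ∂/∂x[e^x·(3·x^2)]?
3 x \left(x + 2\right) e^{x}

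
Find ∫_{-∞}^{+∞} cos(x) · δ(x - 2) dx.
\cos{\left(2 \right)}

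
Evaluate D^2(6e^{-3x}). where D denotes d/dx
54 e^{- 3 x}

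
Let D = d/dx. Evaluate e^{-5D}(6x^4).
6 x^{4} - 120 x^{3} + 900 x^{2} - 3000 x + 3750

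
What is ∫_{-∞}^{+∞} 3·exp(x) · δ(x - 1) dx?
3 e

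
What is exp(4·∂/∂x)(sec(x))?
\sec{\left(x + 4 \right)}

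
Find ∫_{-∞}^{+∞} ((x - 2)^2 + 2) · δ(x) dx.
6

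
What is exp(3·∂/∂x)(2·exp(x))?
2 e^{x + 3}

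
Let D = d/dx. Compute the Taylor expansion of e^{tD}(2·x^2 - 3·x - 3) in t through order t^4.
2 t^{2} + t \left(4 x - 3\right) + 2 x^{2} - 3 x - 3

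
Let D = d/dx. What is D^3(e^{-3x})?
- 27 e^{- 3 x}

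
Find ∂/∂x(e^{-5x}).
- 5 e^{- 5 x}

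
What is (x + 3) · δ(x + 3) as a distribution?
0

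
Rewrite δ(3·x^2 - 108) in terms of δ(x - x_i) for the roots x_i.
\frac{\delta(x - 6) + \delta(x + 6)}{36}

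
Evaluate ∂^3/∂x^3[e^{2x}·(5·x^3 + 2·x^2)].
\left(40 x^{3} + 196 x^{2} + 228 x + 54\right) e^{2 x}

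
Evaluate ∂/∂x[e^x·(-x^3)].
x^{2} \left(- x - 3\right) e^{x}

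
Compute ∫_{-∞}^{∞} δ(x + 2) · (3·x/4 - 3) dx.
- \frac{9}{2}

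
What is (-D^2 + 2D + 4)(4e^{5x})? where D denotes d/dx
- 44 e^{5 x}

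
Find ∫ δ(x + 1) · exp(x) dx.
e^{-1}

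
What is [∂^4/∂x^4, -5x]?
-20\frac{d^{3}}{dx^{3}}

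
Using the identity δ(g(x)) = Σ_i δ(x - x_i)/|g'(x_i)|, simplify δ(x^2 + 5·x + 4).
\frac{\delta(x + 1) + \delta(x + 4)}{3}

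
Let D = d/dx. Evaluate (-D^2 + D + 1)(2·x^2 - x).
2 x^{2} + 3 x - 5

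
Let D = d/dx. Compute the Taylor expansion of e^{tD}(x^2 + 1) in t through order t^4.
t^{2} + 2 t x + x^{2} + 1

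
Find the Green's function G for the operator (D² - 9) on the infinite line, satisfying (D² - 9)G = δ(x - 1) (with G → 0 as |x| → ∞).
-\frac{e^{-3|x - 1|}}{6}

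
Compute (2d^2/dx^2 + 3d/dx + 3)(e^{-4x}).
23 e^{- 4 x}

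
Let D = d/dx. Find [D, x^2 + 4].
2 x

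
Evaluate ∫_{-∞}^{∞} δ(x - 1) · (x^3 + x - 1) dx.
1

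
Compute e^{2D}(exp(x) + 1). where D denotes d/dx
e^{x + 2} + 1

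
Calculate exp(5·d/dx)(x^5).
x^{5} + 25 x^{4} + 250 x^{3} + 1250 x^{2} + 3125 x + 3125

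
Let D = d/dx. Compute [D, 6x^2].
12 x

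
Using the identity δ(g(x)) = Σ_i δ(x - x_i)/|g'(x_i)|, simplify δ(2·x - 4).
\frac{\delta(x - 2)}{2}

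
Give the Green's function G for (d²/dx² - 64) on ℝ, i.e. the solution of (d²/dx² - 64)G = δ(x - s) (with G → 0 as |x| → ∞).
-\frac{e^{-8|x-s|}}{16}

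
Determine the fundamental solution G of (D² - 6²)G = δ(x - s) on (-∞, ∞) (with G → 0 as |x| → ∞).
-\frac{e^{-6|x-s|}}{12}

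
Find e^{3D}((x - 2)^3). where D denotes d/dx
x^{3} + 3 x^{2} + 3 x + 1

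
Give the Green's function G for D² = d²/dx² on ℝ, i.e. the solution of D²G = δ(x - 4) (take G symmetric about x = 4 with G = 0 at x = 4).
\frac{|x - 4|}{2}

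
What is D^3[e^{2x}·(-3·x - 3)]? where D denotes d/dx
\left(- 24 x - 60\right) e^{2 x}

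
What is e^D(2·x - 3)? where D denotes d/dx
2 x - 1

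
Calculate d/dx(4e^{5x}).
20 e^{5 x}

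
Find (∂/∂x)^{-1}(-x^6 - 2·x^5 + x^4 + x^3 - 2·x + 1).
- \frac{x^{7}}{7} - \frac{x^{6}}{3} + \frac{x^{5}}{5} + \frac{x^{4}}{4} - x^{2} + x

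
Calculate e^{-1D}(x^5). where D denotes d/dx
x^{5} - 5 x^{4} + 10 x^{3} - 10 x^{2} + 5 x - 1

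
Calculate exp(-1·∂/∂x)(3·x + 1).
3 x - 2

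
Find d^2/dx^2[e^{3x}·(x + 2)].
\left(9 x + 24\right) e^{3 x}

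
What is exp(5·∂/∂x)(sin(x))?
\sin{\left(x + 5 \right)}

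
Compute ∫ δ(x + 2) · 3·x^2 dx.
12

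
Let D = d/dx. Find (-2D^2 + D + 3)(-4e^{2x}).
12 e^{2 x}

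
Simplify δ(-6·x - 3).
\frac{\delta(x + 1/2)}{6}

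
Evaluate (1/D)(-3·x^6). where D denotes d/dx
- \frac{3 x^{7}}{7}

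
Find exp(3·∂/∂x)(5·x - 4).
5 x + 11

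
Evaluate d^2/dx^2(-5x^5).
- 100 x^{3}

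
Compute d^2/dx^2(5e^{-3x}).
45 e^{- 3 x}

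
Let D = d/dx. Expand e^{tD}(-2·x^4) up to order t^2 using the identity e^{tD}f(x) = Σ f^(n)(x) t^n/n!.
2 x^{2} \left(- 6 t^{2} - 4 t x - x^{2}\right)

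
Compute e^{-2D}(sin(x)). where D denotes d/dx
\sin{\left(x - 2 \right)}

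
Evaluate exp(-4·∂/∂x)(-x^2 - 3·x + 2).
- x^{2} + 5 x - 2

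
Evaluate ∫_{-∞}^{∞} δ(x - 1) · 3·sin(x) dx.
3 \sin{\left(1 \right)}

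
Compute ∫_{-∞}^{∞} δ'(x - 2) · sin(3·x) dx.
- 3 \cos{\left(6 \right)}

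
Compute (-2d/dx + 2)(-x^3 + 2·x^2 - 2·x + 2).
- 2 x^{3} + 10 x^{2} - 12 x + 8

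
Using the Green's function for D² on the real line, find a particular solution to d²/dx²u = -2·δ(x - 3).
-|x - 3|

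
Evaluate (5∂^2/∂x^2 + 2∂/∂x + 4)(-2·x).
- 8 x - 4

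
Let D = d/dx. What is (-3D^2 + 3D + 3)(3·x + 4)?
9 x + 21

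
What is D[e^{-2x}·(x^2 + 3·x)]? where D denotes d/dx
\left(- 2 x^{2} - 4 x + 3\right) e^{- 2 x}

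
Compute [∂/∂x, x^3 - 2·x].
3 x^{2} - 2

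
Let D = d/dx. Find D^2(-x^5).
- 20 x^{3}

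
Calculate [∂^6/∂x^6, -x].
-6\frac{d^{5}}{dx^{5}}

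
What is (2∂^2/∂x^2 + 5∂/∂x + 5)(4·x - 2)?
20 x + 10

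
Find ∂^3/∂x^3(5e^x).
5 e^{x}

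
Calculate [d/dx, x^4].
4 x^{3}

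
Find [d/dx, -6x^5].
- 30 x^{4}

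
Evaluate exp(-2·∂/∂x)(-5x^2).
- 5 x^{2} + 20 x - 20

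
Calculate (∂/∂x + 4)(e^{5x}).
9 e^{5 x}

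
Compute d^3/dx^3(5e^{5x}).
625 e^{5 x}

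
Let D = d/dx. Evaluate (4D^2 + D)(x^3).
3 x \left(x + 8\right)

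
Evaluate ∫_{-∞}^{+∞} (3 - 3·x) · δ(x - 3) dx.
-6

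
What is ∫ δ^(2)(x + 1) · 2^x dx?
\frac{\log{\left(2 \right)}^{2}}{2}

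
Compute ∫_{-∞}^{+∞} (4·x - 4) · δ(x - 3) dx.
8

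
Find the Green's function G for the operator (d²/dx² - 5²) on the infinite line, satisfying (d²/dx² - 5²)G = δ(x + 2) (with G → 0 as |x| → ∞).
-\frac{e^{-5|x + 2|}}{10}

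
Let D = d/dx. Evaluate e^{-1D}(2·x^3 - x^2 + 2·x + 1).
2 x^{3} - 7 x^{2} + 10 x - 4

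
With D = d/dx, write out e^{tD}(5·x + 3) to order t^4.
5 t + 5 x + 3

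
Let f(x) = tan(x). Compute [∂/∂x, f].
\frac{1}{\cos^{2}{\left(x \right)}}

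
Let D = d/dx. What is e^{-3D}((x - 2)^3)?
x^{3} - 15 x^{2} + 75 x - 125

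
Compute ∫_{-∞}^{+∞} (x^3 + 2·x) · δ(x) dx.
0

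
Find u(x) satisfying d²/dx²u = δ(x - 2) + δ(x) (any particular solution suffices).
\frac{|x - 2|}{2} + \frac{|x|}{2}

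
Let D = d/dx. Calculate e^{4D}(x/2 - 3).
\frac{x}{2} - 1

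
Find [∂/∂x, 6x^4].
24 x^{3}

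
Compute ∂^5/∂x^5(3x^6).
2160 x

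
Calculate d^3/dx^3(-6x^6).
- 720 x^{3}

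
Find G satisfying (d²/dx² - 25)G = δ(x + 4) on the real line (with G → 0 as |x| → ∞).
-\frac{e^{-5|x + 4|}}{10}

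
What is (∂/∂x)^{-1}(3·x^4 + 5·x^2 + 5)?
\frac{3 x^{5}}{5} + \frac{5 x^{3}}{3} + 5 x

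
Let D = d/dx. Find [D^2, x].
2D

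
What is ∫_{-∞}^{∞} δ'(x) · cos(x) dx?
0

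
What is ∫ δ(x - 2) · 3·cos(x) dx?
3 \cos{\left(2 \right)}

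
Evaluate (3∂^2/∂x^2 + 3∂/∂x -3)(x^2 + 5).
- 3 x^{2} + 6 x - 9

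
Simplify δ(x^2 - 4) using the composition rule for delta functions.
\frac{\delta(x - 2) + \delta(x + 2)}{4}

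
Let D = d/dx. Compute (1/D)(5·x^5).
\frac{5 x^{6}}{6}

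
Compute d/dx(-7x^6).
- 42 x^{5}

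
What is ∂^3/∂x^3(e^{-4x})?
- 64 e^{- 4 x}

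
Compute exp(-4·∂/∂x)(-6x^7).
- 6 x^{7} + 168 x^{6} - 2016 x^{5} + 13440 x^{4} - 53760 x^{3} + 129024 x^{2} - 172032 x + 98304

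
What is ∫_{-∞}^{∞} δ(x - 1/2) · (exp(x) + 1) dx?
1 + e^{\frac{1}{2}}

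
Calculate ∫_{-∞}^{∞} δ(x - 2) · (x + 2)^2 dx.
16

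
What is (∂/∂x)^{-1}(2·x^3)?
\frac{x^{4}}{2}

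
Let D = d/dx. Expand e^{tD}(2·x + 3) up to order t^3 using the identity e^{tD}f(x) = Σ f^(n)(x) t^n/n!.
2 t + 2 x + 3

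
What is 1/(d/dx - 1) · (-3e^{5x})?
- \frac{3 e^{5 x}}{4}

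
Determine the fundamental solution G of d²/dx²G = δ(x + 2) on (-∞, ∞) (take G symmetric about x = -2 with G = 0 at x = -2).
\frac{|x + 2|}{2}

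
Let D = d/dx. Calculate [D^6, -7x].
-42D^{5}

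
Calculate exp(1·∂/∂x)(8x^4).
8 x^{4} + 32 x^{3} + 48 x^{2} + 32 x + 8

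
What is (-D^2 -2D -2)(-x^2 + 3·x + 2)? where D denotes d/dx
2 x^{2} - 2 x - 8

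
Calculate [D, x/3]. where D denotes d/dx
\frac{1}{3}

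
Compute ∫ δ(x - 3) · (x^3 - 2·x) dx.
21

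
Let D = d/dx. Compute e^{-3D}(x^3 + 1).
x^{3} - 9 x^{2} + 27 x - 26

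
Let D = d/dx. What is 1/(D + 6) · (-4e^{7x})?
- \frac{4 e^{7 x}}{13}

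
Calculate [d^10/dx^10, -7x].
-70\frac{d^{9}}{dx^{9}}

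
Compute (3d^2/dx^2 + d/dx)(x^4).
4 x^{2} \left(x + 9\right)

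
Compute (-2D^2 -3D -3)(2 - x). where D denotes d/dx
3 x - 3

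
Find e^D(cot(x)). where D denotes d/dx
\cot{\left(x + 1 \right)}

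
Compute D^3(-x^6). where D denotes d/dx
- 120 x^{3}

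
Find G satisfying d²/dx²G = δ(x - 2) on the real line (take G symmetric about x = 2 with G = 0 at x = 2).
\frac{|x - 2|}{2}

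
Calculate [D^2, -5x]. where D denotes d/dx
-10D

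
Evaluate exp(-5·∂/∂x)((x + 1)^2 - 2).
x^{2} - 8 x + 14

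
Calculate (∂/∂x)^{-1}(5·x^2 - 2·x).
\frac{5 x^{3}}{3} - x^{2}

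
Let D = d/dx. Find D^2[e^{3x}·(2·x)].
\left(18 x + 12\right) e^{3 x}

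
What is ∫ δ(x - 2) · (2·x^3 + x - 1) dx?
17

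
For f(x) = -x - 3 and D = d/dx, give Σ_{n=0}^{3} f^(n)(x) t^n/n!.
- t - x - 3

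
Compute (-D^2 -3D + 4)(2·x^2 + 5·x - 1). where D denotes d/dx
8 x^{2} + 8 x - 23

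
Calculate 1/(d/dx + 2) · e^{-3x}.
- e^{- 3 x}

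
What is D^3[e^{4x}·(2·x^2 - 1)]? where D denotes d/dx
\left(128 x^{2} + 192 x - 16\right) e^{4 x}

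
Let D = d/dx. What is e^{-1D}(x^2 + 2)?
x^{2} - 2 x + 3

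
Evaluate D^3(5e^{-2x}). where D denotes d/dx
- 40 e^{- 2 x}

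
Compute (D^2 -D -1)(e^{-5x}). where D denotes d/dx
29 e^{- 5 x}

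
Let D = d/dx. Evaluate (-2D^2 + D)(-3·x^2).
12 - 6 x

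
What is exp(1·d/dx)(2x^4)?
2 x^{4} + 8 x^{3} + 12 x^{2} + 8 x + 2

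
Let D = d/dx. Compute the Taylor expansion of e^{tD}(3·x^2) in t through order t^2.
3 t^{2} + 6 t x + 3 x^{2}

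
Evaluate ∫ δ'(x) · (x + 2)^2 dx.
-4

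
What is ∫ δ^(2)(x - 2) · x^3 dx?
12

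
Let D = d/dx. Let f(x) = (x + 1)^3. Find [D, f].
3 \left(x + 1\right)^{2}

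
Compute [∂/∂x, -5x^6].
- 30 x^{5}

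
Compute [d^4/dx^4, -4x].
-16\frac{d^{3}}{dx^{3}}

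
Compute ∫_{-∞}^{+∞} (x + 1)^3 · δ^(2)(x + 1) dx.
0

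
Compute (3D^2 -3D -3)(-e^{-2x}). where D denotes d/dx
- 15 e^{- 2 x}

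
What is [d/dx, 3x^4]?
12 x^{3}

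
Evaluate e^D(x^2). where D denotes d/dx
x^{2} + 2 x + 1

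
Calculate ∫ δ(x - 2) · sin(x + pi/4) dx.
\sin{\left(\frac{\pi}{4} + 2 \right)}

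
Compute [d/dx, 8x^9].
72 x^{8}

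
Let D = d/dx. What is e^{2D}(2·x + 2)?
2 x + 6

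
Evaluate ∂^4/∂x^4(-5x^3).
0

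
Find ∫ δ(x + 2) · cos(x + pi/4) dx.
\sin{\left(\frac{\pi}{4} + 2 \right)}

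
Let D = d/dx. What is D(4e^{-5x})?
- 20 e^{- 5 x}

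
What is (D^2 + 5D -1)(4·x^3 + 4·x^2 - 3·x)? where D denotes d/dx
- 4 x^{3} + 56 x^{2} + 67 x - 7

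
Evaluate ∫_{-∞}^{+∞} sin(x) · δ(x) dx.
0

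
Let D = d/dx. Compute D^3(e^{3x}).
27 e^{3 x}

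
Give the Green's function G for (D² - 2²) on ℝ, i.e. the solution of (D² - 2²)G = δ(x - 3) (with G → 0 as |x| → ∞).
-\frac{e^{-2|x - 3|}}{4}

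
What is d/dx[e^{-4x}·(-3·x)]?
3 \left(4 x - 1\right) e^{- 4 x}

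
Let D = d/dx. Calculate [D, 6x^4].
24 x^{3}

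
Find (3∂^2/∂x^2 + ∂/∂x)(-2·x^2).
- 4 x - 12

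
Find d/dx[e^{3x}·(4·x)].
\left(12 x + 4\right) e^{3 x}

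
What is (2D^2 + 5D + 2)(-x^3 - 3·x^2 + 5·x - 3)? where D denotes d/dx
- 2 x^{3} - 21 x^{2} - 32 x + 7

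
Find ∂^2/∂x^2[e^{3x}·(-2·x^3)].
- 6 x \left(3 x^{2} + 6 x + 2\right) e^{3 x}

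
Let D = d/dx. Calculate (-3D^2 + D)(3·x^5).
15 x^{3} \left(x - 12\right)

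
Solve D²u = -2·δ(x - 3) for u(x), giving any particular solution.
-|x - 3|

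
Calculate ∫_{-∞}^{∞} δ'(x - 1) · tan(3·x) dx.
- \frac{3}{\cos^{2}{\left(3 \right)}}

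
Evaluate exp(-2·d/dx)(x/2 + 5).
\frac{x}{2} + 4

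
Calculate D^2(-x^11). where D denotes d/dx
- 110 x^{9}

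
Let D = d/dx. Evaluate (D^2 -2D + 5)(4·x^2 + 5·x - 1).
20 x^{2} + 9 x - 7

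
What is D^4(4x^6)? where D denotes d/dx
1440 x^{2}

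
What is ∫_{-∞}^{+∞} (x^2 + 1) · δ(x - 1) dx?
2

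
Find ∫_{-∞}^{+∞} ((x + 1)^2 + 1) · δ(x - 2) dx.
10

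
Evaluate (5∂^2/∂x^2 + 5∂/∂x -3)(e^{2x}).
27 e^{2 x}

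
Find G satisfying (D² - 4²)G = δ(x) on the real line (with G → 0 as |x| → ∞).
-\frac{e^{-4|x|}}{8}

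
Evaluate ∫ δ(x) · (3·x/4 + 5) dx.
5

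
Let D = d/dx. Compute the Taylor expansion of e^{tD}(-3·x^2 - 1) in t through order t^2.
- 3 t^{2} - 6 t x - 3 x^{2} - 1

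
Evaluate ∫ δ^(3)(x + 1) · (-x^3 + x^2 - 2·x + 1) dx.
6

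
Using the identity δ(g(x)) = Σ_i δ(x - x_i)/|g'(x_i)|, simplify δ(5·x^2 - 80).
\frac{\delta(x - 4) + \delta(x + 4)}{40}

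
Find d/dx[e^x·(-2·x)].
2 \left(- x - 1\right) e^{x}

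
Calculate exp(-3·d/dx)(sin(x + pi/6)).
\sin{\left(x - 3 + \frac{\pi}{6} \right)}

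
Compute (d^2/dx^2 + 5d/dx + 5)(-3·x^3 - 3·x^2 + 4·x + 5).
- 15 x^{3} - 60 x^{2} - 28 x + 39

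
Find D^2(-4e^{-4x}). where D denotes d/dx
- 64 e^{- 4 x}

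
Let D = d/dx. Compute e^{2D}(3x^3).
3 x^{3} + 18 x^{2} + 36 x + 24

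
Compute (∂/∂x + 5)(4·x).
20 x + 4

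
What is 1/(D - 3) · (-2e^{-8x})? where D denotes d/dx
\frac{2 e^{- 8 x}}{11}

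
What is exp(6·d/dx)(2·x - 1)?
2 x + 11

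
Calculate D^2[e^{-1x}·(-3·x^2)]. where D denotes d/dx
3 \left(- x^{2} + 4 x - 2\right) e^{- x}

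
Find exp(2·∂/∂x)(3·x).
3 x + 6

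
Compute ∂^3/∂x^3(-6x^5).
- 360 x^{2}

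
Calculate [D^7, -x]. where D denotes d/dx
-7D^{6}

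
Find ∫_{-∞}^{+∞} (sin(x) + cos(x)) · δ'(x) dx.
-1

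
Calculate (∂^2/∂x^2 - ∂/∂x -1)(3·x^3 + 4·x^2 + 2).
- 3 x^{3} - 13 x^{2} + 10 x + 6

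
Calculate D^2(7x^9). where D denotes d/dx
504 x^{7}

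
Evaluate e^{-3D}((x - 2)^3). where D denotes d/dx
x^{3} - 15 x^{2} + 75 x - 125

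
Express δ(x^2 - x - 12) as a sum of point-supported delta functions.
\frac{\delta(x - 4) + \delta(x + 3)}{7}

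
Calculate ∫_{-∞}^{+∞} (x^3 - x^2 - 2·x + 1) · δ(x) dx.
1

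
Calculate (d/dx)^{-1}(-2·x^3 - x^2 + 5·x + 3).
- \frac{x^{4}}{2} - \frac{x^{3}}{3} + \frac{5 x^{2}}{2} + 3 x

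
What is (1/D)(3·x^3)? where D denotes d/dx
\frac{3 x^{4}}{4}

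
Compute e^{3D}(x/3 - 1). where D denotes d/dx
\frac{x}{3}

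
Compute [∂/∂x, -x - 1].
-1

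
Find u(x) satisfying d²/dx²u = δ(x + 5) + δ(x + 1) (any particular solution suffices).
\frac{|x + 5|}{2} + \frac{|x + 1|}{2}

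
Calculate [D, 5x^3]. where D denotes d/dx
15 x^{2}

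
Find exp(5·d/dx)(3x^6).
3 x^{6} + 90 x^{5} + 1125 x^{4} + 7500 x^{3} + 28125 x^{2} + 56250 x + 46875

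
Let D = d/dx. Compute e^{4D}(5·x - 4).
5 x + 16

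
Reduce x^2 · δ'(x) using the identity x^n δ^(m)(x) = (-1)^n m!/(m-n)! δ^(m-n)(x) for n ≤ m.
0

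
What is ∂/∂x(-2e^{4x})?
- 8 e^{4 x}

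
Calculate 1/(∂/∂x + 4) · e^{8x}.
\frac{e^{8 x}}{12}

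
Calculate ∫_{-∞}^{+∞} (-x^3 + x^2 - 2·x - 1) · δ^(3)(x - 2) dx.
6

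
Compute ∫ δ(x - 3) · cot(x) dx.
\cot{\left(3 \right)}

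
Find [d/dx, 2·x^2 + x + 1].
4 x + 1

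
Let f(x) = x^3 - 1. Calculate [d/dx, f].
3 x^{2}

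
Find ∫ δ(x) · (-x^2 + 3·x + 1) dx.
1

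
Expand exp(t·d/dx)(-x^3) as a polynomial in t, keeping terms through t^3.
- t^{3} - 3 t^{2} x - 3 t x^{2} - x^{3}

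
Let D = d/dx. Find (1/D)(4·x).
2 x^{2}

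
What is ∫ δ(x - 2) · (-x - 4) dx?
-6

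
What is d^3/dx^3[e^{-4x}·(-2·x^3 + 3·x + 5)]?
4 \left(32 x^{3} - 72 x^{2} - 12 x - 47\right) e^{- 4 x}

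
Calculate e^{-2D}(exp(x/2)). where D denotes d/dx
e^{\frac{x}{2} - 1}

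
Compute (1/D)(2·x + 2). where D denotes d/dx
x^{2} + 2 x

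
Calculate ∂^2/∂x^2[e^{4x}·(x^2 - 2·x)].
\left(16 x^{2} - 16 x - 14\right) e^{4 x}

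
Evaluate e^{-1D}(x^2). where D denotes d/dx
x^{2} - 2 x + 1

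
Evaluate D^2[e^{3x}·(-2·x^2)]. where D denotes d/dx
\left(- 18 x^{2} - 24 x - 4\right) e^{3 x}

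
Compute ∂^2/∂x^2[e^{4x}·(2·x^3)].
4 x \left(8 x^{2} + 12 x + 3\right) e^{4 x}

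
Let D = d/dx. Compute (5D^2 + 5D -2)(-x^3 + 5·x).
2 x^{3} - 15 x^{2} - 40 x + 25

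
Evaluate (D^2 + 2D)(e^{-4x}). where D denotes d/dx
8 e^{- 4 x}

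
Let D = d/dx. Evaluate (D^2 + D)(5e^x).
10 e^{x}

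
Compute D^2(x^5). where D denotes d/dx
20 x^{3}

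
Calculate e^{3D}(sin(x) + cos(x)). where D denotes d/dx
\sqrt{2} \sin{\left(x + \frac{\pi}{4} + 3 \right)}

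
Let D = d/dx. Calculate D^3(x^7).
210 x^{4}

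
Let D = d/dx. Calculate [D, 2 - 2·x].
-2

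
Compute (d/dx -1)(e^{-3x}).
- 4 e^{- 3 x}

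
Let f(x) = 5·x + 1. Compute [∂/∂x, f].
5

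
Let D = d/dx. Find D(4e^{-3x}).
- 12 e^{- 3 x}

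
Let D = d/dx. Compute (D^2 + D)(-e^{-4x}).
- 12 e^{- 4 x}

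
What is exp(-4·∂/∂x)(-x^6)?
- x^{6} + 24 x^{5} - 240 x^{4} + 1280 x^{3} - 3840 x^{2} + 6144 x - 4096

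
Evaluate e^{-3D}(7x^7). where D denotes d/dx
7 x^{7} - 147 x^{6} + 1323 x^{5} - 6615 x^{4} + 19845 x^{3} - 35721 x^{2} + 35721 x - 15309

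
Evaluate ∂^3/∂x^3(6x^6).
720 x^{3}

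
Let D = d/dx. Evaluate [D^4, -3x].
-12D^{3}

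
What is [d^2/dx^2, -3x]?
-6\frac{d}{dx}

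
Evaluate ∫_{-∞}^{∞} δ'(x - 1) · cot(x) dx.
\frac{1}{\sin^{2}{\left(1 \right)}}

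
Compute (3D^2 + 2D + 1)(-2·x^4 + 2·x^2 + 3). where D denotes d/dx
- 2 x^{4} - 16 x^{3} - 70 x^{2} + 8 x + 15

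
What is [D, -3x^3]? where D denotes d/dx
- 9 x^{2}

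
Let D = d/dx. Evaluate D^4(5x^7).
4200 x^{3}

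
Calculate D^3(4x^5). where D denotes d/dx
240 x^{2}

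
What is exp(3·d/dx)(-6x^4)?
- 6 x^{4} - 72 x^{3} - 324 x^{2} - 648 x - 486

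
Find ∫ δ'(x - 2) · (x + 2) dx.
-1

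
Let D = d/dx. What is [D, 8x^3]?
24 x^{2}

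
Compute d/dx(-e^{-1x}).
e^{- x}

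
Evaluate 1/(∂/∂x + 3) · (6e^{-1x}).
3 e^{- x}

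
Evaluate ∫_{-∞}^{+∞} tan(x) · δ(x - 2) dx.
\tan{\left(2 \right)}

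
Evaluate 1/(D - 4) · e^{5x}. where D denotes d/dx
e^{5 x}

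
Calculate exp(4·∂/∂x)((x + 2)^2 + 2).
x^{2} + 12 x + 38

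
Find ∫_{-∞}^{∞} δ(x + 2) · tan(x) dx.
- \tan{\left(2 \right)}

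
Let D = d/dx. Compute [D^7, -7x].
-49D^{6}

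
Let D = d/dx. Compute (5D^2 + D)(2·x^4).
8 x^{2} \left(x + 15\right)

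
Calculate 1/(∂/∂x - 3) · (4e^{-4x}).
- \frac{4 e^{- 4 x}}{7}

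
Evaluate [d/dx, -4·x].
-4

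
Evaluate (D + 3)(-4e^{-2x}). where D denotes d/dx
- 4 e^{- 2 x}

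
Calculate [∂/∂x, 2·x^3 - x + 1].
6 x^{2} - 1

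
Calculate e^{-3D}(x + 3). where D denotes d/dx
x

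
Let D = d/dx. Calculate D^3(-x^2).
0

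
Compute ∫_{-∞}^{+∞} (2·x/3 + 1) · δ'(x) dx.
- \frac{2}{3}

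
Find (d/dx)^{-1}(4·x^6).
\frac{4 x^{7}}{7}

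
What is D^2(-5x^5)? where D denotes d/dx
- 100 x^{3}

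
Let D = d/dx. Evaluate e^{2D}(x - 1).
x + 1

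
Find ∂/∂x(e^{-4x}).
- 4 e^{- 4 x}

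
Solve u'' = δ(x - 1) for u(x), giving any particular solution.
\frac{|x - 1|}{2}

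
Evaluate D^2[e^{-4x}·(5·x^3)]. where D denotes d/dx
10 x \left(8 x^{2} - 12 x + 3\right) e^{- 4 x}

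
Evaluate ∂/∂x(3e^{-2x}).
- 6 e^{- 2 x}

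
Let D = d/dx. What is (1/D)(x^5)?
\frac{x^{6}}{6}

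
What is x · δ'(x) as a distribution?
-\delta(x)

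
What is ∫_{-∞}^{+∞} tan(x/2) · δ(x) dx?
0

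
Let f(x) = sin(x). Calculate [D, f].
\cos{\left(x \right)}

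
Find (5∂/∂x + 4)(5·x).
20 x + 25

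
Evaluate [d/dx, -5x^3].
- 15 x^{2}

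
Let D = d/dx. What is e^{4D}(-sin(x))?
- \sin{\left(x + 4 \right)}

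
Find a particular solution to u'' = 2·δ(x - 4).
|x - 4|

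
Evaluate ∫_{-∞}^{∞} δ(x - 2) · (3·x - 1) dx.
5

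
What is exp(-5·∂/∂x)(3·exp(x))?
3 e^{x - 5}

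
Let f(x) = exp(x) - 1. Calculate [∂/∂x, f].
e^{x}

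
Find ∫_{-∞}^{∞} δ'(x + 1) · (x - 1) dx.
-1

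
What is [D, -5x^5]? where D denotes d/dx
- 25 x^{4}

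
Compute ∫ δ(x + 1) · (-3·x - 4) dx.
-1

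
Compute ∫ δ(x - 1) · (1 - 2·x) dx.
-1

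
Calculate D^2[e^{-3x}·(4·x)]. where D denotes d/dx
12 \left(3 x - 2\right) e^{- 3 x}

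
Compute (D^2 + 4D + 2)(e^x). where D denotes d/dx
7 e^{x}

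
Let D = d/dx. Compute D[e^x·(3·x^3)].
3 x^{2} \left(x + 3\right) e^{x}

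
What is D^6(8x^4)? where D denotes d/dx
0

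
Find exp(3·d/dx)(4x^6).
4 x^{6} + 72 x^{5} + 540 x^{4} + 2160 x^{3} + 4860 x^{2} + 5832 x + 2916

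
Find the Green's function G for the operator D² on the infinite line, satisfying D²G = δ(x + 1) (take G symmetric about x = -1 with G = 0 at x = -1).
\frac{|x + 1|}{2}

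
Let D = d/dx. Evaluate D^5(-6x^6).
- 4320 x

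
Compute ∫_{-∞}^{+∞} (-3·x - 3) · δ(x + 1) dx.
0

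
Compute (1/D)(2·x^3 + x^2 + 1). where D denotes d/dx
\frac{x^{4}}{2} + \frac{x^{3}}{3} + x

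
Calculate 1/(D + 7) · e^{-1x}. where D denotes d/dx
\frac{e^{- x}}{6}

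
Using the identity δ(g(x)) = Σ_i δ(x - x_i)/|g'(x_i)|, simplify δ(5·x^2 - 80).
\frac{\delta(x - 4) + \delta(x + 4)}{40}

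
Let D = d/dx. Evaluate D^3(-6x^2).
0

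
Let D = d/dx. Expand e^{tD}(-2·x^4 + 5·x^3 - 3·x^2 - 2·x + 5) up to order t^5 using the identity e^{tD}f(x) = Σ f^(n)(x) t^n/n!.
- 2 t^{4} - t^{3} \left(8 x - 5\right) - t^{2} \left(12 x^{2} - 15 x + 3\right) - t \left(8 x^{3} - 15 x^{2} + 6 x + 2\right) - 2 x^{4} + 5 x^{3} - 3 x^{2} - 2 x + 5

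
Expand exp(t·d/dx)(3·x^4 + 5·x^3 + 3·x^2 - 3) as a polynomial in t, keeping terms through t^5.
3 t^{4} + t^{3} \left(12 x + 5\right) + t^{2} \left(18 x^{2} + 15 x + 3\right) + 3 t x \left(4 x^{2} + 5 x + 2\right) + 3 x^{4} + 5 x^{3} + 3 x^{2} - 3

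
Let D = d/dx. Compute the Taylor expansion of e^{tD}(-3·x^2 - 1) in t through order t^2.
- 3 t^{2} - 6 t x - 3 x^{2} - 1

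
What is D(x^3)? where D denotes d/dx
3 x^{2}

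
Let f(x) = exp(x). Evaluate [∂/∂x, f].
e^{x}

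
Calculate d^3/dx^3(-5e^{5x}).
- 625 e^{5 x}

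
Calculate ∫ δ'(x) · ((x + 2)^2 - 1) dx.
-4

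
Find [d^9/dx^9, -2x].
-18\frac{d^{8}}{dx^{8}}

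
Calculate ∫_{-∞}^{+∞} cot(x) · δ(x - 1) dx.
\cot{\left(1 \right)}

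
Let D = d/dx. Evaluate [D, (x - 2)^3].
3 \left(x - 2\right)^{2}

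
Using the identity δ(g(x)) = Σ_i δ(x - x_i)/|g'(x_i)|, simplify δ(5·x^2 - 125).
\frac{\delta(x - 5) + \delta(x + 5)}{50}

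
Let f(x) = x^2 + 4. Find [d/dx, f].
2 x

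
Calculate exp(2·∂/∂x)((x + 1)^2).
x^{2} + 6 x + 9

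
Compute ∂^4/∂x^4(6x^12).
71280 x^{8}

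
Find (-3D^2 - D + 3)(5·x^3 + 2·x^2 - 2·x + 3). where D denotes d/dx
15 x^{3} - 9 x^{2} - 100 x - 1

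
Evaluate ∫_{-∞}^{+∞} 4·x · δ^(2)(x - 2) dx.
0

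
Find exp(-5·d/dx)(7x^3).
7 x^{3} - 105 x^{2} + 525 x - 875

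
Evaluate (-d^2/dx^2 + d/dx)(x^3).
3 x \left(x - 2\right)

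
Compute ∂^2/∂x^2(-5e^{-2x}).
- 20 e^{- 2 x}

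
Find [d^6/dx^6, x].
6\frac{d^{5}}{dx^{5}}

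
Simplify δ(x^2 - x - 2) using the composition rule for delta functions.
\frac{\delta(x + 1) + \delta(x - 2)}{3}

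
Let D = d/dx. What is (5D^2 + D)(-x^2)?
- 2 x - 10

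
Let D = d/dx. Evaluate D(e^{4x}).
4 e^{4 x}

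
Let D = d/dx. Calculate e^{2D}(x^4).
x^{4} + 8 x^{3} + 24 x^{2} + 32 x + 16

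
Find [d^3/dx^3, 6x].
18\frac{d^{2}}{dx^{2}}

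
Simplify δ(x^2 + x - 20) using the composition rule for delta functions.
\frac{\delta(x - 4) + \delta(x + 5)}{9}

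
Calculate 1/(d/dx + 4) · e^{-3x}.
e^{- 3 x}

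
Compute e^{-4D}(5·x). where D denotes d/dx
5 x - 20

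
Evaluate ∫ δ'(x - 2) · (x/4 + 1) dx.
- \frac{1}{4}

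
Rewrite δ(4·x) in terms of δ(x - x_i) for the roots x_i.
\frac{\delta(x)}{4}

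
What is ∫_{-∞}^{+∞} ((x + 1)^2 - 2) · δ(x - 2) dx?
7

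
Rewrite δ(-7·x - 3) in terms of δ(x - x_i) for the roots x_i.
\frac{\delta(x + 3/7)}{7}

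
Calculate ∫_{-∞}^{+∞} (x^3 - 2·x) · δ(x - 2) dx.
4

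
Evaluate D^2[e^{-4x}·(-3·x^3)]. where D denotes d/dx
6 x \left(- 8 x^{2} + 12 x - 3\right) e^{- 4 x}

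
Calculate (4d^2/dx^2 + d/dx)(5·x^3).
15 x \left(x + 8\right)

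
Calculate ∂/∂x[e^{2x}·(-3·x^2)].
6 x \left(- x - 1\right) e^{2 x}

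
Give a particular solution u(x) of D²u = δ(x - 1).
\frac{|x - 1|}{2}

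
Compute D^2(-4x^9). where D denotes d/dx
- 288 x^{7}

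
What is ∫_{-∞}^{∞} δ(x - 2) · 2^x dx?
4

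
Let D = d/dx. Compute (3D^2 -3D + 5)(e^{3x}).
23 e^{3 x}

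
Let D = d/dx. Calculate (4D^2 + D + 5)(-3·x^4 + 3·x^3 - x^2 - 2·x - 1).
- 15 x^{4} + 3 x^{3} - 140 x^{2} + 60 x - 15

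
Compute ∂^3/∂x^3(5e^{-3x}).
- 135 e^{- 3 x}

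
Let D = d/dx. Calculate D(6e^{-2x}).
- 12 e^{- 2 x}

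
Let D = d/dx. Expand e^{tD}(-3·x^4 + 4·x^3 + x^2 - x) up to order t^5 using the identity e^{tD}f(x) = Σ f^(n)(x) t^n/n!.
- 3 t^{4} - t^{3} \left(12 x - 4\right) + t^{2} \left(- 18 x^{2} + 12 x + 1\right) - t \left(12 x^{3} - 12 x^{2} - 2 x + 1\right) - 3 x^{4} + 4 x^{3} + x^{2} - x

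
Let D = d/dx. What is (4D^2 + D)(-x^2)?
- 2 x - 8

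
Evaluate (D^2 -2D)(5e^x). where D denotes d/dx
- 5 e^{x}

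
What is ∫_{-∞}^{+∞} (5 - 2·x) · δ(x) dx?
5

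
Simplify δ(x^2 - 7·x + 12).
\frac{\delta(x - 4) + \delta(x - 3)}{1}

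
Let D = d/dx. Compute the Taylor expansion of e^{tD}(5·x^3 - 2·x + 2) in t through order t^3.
5 t^{3} + 15 t^{2} x + t \left(15 x^{2} - 2\right) + 5 x^{3} - 2 x + 2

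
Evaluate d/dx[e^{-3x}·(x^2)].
x \left(2 - 3 x\right) e^{- 3 x}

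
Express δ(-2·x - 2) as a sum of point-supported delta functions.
\frac{\delta(x + 1)}{2}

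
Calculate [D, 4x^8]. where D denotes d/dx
32 x^{7}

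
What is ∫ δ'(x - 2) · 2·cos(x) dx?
2 \sin{\left(2 \right)}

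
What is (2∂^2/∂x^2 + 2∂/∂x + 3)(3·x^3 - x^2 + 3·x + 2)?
9 x^{3} + 15 x^{2} + 41 x + 8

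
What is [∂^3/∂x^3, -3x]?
-9\frac{d^{2}}{dx^{2}}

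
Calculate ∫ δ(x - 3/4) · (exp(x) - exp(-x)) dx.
2 \sinh{\left(\frac{3}{4} \right)}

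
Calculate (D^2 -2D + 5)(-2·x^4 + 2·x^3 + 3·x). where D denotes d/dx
- 10 x^{4} + 26 x^{3} - 36 x^{2} + 27 x - 6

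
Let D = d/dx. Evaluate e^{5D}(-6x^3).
- 6 x^{3} - 90 x^{2} - 450 x - 750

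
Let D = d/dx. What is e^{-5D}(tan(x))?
\tan{\left(x - 5 \right)}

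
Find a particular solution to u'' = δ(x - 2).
\frac{|x - 2|}{2}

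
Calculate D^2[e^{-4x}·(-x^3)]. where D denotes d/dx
2 x \left(- 8 x^{2} + 12 x - 3\right) e^{- 4 x}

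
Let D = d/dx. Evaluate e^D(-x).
- x - 1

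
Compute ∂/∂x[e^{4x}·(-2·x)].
\left(- 8 x - 2\right) e^{4 x}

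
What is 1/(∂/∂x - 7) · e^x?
- \frac{e^{x}}{6}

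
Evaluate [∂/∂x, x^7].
7 x^{6}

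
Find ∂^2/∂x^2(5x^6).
150 x^{4}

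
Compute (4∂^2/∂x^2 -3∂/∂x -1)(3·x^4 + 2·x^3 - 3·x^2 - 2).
- 3 x^{4} - 38 x^{3} + 129 x^{2} + 66 x - 22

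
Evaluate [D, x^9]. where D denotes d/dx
9 x^{8}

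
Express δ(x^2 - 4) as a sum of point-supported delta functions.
\frac{\delta(x - 2) + \delta(x + 2)}{4}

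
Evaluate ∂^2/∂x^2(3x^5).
60 x^{3}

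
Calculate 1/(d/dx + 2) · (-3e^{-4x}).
\frac{3 e^{- 4 x}}{2}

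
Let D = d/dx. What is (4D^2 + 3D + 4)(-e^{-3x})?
- 31 e^{- 3 x}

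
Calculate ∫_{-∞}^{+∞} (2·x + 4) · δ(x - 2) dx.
8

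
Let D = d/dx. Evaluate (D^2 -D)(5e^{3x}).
30 e^{3 x}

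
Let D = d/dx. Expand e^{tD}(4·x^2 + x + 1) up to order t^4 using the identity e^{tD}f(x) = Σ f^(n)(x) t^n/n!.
4 t^{2} + t \left(8 x + 1\right) + 4 x^{2} + x + 1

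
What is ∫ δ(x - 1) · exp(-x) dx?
e^{-1}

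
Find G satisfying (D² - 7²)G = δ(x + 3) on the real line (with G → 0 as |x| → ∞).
-\frac{e^{-7|x + 3|}}{14}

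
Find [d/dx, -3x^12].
- 36 x^{11}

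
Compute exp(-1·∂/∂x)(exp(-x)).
e^{1 - x}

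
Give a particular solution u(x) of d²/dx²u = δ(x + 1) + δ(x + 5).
\frac{|x + 1|}{2} + \frac{|x + 5|}{2}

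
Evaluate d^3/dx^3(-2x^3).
-12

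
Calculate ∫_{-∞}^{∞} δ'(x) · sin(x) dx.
-1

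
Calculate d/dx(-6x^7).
- 42 x^{6}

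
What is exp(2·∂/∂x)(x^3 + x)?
x^{3} + 6 x^{2} + 13 x + 10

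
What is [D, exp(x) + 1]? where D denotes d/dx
e^{x}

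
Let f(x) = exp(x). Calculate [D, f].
e^{x}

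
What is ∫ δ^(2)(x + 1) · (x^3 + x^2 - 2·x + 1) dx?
-4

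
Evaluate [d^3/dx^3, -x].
-3\frac{d^{2}}{dx^{2}}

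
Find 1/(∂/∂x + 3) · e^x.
\frac{e^{x}}{4}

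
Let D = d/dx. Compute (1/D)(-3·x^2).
- x^{3}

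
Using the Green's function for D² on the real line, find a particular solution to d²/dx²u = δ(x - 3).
\frac{|x - 3|}{2}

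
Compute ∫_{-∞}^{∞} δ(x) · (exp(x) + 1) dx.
2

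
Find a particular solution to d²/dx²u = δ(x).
\frac{|x|}{2}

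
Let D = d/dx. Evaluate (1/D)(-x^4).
- \frac{x^{5}}{5}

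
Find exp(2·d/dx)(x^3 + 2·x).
x^{3} + 6 x^{2} + 14 x + 12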